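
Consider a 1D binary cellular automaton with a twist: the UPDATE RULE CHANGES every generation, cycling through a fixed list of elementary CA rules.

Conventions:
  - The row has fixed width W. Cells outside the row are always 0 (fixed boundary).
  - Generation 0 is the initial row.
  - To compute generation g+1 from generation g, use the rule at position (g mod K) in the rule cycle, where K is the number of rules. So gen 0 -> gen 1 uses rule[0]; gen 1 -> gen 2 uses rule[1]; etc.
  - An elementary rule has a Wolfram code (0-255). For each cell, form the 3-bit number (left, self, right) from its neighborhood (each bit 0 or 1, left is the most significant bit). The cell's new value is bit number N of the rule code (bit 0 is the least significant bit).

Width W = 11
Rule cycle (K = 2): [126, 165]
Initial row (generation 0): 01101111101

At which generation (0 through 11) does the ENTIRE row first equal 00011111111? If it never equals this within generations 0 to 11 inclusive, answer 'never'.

Gen 0: 01101111101
Gen 1 (rule 126): 11111000111
Gen 2 (rule 165): 01110010010
Gen 3 (rule 126): 11011111111
Gen 4 (rule 165): 00101111110
Gen 5 (rule 126): 01111000011
Gen 6 (rule 165): 00110011000
Gen 7 (rule 126): 01111111100
Gen 8 (rule 165): 00111111001
Gen 9 (rule 126): 01100001111
Gen 10 (rule 165): 00001100110
Gen 11 (rule 126): 00011111111

Answer: 11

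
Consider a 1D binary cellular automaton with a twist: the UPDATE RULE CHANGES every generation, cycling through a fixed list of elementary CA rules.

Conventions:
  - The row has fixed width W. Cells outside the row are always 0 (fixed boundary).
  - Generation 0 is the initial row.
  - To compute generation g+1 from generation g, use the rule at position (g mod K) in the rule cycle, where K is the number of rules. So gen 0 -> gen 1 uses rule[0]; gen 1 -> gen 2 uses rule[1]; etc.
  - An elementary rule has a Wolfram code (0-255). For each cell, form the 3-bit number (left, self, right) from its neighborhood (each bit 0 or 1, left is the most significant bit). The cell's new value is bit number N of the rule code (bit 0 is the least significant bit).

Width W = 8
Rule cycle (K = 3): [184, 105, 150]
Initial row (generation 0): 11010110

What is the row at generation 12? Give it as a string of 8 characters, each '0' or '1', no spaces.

Answer: 11010110

Derivation:
Gen 0: 11010110
Gen 1 (rule 184): 10101101
Gen 2 (rule 105): 01011110
Gen 3 (rule 150): 11001101
Gen 4 (rule 184): 10101010
Gen 5 (rule 105): 01010100
Gen 6 (rule 150): 11010110
Gen 7 (rule 184): 10101101
Gen 8 (rule 105): 01011110
Gen 9 (rule 150): 11001101
Gen 10 (rule 184): 10101010
Gen 11 (rule 105): 01010100
Gen 12 (rule 150): 11010110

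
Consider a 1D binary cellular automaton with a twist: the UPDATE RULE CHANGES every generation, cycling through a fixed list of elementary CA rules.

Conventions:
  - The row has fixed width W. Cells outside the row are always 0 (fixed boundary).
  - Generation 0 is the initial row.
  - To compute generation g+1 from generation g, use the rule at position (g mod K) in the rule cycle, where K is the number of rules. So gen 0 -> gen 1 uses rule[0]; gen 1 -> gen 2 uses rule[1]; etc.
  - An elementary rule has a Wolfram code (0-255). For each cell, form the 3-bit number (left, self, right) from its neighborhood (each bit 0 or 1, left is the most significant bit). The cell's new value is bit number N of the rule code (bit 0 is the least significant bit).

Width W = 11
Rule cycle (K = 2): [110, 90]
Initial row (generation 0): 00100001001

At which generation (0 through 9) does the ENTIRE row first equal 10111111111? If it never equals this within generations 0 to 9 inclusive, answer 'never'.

Gen 0: 00100001001
Gen 1 (rule 110): 01100011011
Gen 2 (rule 90): 11110111011
Gen 3 (rule 110): 10011101111
Gen 4 (rule 90): 01110101001
Gen 5 (rule 110): 11011111011
Gen 6 (rule 90): 11010001011
Gen 7 (rule 110): 11110011111
Gen 8 (rule 90): 10011110001
Gen 9 (rule 110): 10110010011

Answer: never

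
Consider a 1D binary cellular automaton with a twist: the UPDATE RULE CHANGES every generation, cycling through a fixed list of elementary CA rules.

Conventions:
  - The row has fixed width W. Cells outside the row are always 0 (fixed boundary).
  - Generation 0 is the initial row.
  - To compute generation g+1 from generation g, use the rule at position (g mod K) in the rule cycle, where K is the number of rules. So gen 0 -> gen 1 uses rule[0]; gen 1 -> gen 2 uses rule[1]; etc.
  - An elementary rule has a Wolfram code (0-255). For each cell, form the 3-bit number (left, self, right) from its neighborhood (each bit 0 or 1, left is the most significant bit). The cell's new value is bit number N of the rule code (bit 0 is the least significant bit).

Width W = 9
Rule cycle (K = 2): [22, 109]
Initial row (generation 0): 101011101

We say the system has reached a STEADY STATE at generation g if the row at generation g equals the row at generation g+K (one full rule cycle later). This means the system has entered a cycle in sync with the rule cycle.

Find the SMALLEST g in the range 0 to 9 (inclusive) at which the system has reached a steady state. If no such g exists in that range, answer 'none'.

Gen 0: 101011101
Gen 1 (rule 22): 101000001
Gen 2 (rule 109): 111011101
Gen 3 (rule 22): 000000001
Gen 4 (rule 109): 111111101
Gen 5 (rule 22): 000000001
Gen 6 (rule 109): 111111101
Gen 7 (rule 22): 000000001
Gen 8 (rule 109): 111111101
Gen 9 (rule 22): 000000001
Gen 10 (rule 109): 111111101
Gen 11 (rule 22): 000000001

Answer: 3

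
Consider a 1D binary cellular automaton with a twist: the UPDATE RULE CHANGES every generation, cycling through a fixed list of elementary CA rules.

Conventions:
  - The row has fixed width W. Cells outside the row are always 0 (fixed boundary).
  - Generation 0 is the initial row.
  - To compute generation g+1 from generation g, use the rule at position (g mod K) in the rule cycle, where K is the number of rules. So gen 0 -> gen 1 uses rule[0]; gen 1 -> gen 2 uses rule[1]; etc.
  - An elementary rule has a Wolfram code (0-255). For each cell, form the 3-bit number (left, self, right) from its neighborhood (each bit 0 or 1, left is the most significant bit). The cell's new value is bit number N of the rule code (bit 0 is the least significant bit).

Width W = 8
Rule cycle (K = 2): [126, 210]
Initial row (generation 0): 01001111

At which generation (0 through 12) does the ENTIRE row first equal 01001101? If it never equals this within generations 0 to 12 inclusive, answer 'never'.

Gen 0: 01001111
Gen 1 (rule 126): 11111001
Gen 2 (rule 210): 01111110
Gen 3 (rule 126): 11000011
Gen 4 (rule 210): 01100101
Gen 5 (rule 126): 11111111
Gen 6 (rule 210): 01111111
Gen 7 (rule 126): 11000001
Gen 8 (rule 210): 01100010
Gen 9 (rule 126): 11110111
Gen 10 (rule 210): 01110011
Gen 11 (rule 126): 11011111
Gen 12 (rule 210): 01001111

Answer: never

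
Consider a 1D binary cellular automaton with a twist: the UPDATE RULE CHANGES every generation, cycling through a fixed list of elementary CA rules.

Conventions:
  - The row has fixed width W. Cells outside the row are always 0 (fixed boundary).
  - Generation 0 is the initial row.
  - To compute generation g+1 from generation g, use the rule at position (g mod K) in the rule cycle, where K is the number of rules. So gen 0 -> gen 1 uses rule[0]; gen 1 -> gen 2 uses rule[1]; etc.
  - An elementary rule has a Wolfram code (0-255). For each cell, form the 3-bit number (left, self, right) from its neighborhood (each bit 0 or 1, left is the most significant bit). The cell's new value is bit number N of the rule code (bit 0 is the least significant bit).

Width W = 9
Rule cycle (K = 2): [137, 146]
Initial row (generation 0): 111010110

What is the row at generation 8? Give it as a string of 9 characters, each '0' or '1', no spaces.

Answer: 010101010

Derivation:
Gen 0: 111010110
Gen 1 (rule 137): 110000100
Gen 2 (rule 146): 001001010
Gen 3 (rule 137): 100000000
Gen 4 (rule 146): 010000000
Gen 5 (rule 137): 000111111
Gen 6 (rule 146): 001011110
Gen 7 (rule 137): 100011100
Gen 8 (rule 146): 010101010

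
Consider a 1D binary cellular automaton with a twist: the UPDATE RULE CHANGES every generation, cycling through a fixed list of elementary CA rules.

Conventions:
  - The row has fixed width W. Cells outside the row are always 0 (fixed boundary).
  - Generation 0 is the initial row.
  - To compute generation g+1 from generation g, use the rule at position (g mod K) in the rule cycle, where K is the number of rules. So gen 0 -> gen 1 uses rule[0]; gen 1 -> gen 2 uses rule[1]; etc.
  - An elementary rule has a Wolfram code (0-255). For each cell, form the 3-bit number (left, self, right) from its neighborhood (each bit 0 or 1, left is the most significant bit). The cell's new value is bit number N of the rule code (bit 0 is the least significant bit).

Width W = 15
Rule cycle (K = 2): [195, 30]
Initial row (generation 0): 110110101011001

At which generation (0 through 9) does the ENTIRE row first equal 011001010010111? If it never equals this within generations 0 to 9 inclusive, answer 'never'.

Answer: 9

Derivation:
Gen 0: 110110101011001
Gen 1 (rule 195): 010010000001010
Gen 2 (rule 30): 111111000011011
Gen 3 (rule 195): 011111011101001
Gen 4 (rule 30): 110000010001111
Gen 5 (rule 195): 010111100110111
Gen 6 (rule 30): 110100011100100
Gen 7 (rule 195): 010001101101001
Gen 8 (rule 30): 111011001001111
Gen 9 (rule 195): 011001010010111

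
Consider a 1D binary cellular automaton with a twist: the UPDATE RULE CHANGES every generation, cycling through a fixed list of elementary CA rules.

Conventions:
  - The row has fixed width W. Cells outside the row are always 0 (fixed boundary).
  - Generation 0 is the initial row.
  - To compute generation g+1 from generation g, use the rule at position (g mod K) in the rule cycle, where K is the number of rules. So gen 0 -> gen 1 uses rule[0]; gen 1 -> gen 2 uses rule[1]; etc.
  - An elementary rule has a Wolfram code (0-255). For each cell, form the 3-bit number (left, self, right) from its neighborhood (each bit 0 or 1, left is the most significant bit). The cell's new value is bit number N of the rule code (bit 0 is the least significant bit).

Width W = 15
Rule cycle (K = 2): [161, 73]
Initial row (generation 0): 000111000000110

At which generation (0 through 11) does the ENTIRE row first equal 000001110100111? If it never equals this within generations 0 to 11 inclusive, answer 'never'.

Gen 0: 000111000000110
Gen 1 (rule 161): 110010011110000
Gen 2 (rule 73): 110000010010111
Gen 3 (rule 161): 000111000001010
Gen 4 (rule 73): 110101011100000
Gen 5 (rule 161): 001010101001111
Gen 6 (rule 73): 100000000001001
Gen 7 (rule 161): 001111111100000
Gen 8 (rule 73): 101000000101111
Gen 9 (rule 161): 010011110010110
Gen 10 (rule 73): 000010010000110
Gen 11 (rule 161): 111000000110000

Answer: never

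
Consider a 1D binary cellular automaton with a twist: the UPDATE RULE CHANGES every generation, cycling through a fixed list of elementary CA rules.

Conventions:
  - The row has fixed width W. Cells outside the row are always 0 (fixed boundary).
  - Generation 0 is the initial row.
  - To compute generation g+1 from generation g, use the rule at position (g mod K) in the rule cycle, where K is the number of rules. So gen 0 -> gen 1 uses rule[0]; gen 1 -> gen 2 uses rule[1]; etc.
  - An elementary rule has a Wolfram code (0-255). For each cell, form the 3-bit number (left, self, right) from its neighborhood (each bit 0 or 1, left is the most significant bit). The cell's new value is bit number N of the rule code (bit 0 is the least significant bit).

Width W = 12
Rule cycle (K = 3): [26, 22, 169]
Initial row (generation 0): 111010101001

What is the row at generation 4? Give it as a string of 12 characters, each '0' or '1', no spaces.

Gen 0: 111010101001
Gen 1 (rule 26): 100000000110
Gen 2 (rule 22): 110000001001
Gen 3 (rule 169): 100111100000
Gen 4 (rule 26): 011100010000

Answer: 011100010000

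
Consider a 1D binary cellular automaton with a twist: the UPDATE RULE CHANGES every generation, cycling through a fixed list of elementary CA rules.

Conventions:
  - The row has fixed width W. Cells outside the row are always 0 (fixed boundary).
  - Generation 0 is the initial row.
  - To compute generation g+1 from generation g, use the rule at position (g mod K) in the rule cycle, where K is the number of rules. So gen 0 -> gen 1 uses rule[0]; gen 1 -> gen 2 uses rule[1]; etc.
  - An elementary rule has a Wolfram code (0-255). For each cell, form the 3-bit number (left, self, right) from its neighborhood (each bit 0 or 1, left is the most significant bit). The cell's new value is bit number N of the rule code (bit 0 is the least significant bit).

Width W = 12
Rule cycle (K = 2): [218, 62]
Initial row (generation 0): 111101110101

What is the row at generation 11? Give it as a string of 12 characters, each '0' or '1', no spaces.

Gen 0: 111101110101
Gen 1 (rule 218): 111101110000
Gen 2 (rule 62): 100011001000
Gen 3 (rule 218): 010111110100
Gen 4 (rule 62): 111100001110
Gen 5 (rule 218): 111110011111
Gen 6 (rule 62): 100001110000
Gen 7 (rule 218): 010011111000
Gen 8 (rule 62): 111110000100
Gen 9 (rule 218): 111111001010
Gen 10 (rule 62): 100000111111
Gen 11 (rule 218): 010001111111

Answer: 010001111111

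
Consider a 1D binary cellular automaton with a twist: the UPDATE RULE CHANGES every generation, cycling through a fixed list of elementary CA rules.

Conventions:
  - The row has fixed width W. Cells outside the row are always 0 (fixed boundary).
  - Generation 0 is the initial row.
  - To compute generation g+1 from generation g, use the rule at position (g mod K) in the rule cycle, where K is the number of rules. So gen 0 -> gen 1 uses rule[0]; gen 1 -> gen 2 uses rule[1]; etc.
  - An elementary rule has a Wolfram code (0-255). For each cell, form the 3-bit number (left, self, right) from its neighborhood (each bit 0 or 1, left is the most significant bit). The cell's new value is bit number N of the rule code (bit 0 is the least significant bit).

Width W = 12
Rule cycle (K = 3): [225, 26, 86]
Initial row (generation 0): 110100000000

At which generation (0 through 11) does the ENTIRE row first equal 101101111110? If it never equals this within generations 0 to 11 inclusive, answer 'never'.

Answer: never

Derivation:
Gen 0: 110100000000
Gen 1 (rule 225): 011001111111
Gen 2 (rule 26): 110111000000
Gen 3 (rule 86): 010001100000
Gen 4 (rule 225): 000100101111
Gen 5 (rule 26): 001011001000
Gen 6 (rule 86): 011001111100
Gen 7 (rule 225): 001000111101
Gen 8 (rule 26): 010101100000
Gen 9 (rule 86): 110100110000
Gen 10 (rule 225): 011000010111
Gen 11 (rule 26): 110100100100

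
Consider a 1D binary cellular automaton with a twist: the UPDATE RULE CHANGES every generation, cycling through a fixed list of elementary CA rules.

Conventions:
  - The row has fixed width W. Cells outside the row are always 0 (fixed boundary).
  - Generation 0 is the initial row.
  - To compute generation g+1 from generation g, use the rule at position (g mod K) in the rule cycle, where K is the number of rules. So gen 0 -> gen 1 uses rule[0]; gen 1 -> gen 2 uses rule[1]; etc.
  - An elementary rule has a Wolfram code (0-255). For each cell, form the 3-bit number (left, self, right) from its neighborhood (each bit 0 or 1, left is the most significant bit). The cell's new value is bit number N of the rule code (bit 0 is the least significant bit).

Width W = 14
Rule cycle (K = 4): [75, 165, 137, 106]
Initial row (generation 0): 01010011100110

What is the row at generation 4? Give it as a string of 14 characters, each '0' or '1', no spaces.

Gen 0: 01010011100110
Gen 1 (rule 75): 10000110101110
Gen 2 (rule 165): 10110001110100
Gen 3 (rule 137): 00100101100001
Gen 4 (rule 106): 01001011100010

Answer: 01001011100010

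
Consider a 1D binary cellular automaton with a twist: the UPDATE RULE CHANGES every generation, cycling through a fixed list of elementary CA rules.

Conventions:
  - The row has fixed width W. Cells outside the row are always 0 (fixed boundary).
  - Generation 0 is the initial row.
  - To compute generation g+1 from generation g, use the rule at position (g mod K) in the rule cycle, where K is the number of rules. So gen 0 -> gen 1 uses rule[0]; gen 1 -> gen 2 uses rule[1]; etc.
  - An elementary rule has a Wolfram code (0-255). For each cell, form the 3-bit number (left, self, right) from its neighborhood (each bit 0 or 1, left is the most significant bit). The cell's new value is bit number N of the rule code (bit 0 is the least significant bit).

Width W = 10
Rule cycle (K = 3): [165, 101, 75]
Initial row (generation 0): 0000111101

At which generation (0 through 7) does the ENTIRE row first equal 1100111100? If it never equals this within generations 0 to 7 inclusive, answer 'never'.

Answer: 3

Derivation:
Gen 0: 0000111101
Gen 1 (rule 165): 1110011011
Gen 2 (rule 101): 0010001101
Gen 3 (rule 75): 1100111100
Gen 4 (rule 165): 0000011001
Gen 5 (rule 101): 1111001001
Gen 6 (rule 75): 1001010010
Gen 7 (rule 165): 1001110010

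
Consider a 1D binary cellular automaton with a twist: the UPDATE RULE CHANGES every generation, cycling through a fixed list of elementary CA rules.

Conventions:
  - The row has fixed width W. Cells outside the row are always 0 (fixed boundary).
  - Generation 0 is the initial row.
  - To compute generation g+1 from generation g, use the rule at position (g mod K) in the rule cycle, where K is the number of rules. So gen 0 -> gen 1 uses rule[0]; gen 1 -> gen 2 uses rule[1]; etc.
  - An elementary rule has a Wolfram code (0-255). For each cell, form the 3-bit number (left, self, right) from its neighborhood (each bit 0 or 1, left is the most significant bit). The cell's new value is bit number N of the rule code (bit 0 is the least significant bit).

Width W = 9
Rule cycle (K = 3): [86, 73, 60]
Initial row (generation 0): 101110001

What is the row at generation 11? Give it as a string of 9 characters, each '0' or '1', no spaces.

Gen 0: 101110001
Gen 1 (rule 86): 100011011
Gen 2 (rule 73): 001011011
Gen 3 (rule 60): 001110110
Gen 4 (rule 86): 010010011
Gen 5 (rule 73): 000000011
Gen 6 (rule 60): 000000010
Gen 7 (rule 86): 000000111
Gen 8 (rule 73): 111110101
Gen 9 (rule 60): 100001111
Gen 10 (rule 86): 110010001
Gen 11 (rule 73): 110000100

Answer: 110000100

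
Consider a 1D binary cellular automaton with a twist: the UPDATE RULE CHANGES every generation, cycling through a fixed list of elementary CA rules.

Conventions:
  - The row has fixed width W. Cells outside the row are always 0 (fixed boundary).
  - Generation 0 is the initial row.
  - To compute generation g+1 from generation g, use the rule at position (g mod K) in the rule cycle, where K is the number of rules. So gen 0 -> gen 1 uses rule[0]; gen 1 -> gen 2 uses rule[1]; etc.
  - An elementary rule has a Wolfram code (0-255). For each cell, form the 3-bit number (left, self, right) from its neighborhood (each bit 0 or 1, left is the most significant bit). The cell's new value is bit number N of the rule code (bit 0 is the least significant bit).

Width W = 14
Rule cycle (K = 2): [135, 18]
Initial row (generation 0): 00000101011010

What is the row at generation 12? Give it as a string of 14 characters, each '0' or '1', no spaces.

Answer: 00000000000000

Derivation:
Gen 0: 00000101011010
Gen 1 (rule 135): 11111101000010
Gen 2 (rule 18): 00000000100101
Gen 3 (rule 135): 11111111101101
Gen 4 (rule 18): 00000000000000
Gen 5 (rule 135): 11111111111111
Gen 6 (rule 18): 00000000000000
Gen 7 (rule 135): 11111111111111
Gen 8 (rule 18): 00000000000000
Gen 9 (rule 135): 11111111111111
Gen 10 (rule 18): 00000000000000
Gen 11 (rule 135): 11111111111111
Gen 12 (rule 18): 00000000000000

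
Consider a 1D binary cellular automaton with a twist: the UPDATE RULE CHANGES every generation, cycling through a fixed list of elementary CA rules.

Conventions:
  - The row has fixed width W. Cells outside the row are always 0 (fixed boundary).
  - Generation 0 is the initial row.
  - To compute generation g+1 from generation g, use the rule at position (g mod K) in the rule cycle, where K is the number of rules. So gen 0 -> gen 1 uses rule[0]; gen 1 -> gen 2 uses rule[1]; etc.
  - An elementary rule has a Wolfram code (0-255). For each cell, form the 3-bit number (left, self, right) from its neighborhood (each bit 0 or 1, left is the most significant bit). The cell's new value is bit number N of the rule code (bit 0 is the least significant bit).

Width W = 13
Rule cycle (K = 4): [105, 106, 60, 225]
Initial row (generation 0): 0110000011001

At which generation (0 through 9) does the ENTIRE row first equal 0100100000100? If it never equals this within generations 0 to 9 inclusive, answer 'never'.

Gen 0: 0110000011001
Gen 1 (rule 105): 0110111011000
Gen 2 (rule 106): 1111101111000
Gen 3 (rule 60): 1000011000100
Gen 4 (rule 225): 0011001010001
Gen 5 (rule 105): 1011000100100
Gen 6 (rule 106): 0111001001000
Gen 7 (rule 60): 0100101101100
Gen 8 (rule 225): 0000010110101
Gen 9 (rule 105): 1111001111010

Answer: never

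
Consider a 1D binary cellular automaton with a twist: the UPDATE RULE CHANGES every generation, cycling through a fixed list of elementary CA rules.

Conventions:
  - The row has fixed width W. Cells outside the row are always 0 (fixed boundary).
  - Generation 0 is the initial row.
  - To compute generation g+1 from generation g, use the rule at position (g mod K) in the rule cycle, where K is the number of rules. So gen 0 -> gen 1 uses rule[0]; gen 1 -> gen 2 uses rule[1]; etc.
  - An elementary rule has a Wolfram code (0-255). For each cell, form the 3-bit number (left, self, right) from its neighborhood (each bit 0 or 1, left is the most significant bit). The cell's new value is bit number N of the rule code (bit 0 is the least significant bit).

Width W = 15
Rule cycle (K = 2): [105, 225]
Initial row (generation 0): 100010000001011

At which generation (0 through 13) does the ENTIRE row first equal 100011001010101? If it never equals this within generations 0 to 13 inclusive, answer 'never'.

Gen 0: 100010000001011
Gen 1 (rule 105): 001000111100111
Gen 2 (rule 225): 100010011100011
Gen 3 (rule 105): 001000010101011
Gen 4 (rule 225): 100011001010101
Gen 5 (rule 105): 001011000101010
Gen 6 (rule 225): 100101010010100
Gen 7 (rule 105): 000010100001001
Gen 8 (rule 225): 111001001100000
Gen 9 (rule 105): 101000001101111
Gen 10 (rule 225): 010011100110111
Gen 11 (rule 105): 000010100111101
Gen 12 (rule 225): 111001000011110
Gen 13 (rule 105): 101000011010010

Answer: 4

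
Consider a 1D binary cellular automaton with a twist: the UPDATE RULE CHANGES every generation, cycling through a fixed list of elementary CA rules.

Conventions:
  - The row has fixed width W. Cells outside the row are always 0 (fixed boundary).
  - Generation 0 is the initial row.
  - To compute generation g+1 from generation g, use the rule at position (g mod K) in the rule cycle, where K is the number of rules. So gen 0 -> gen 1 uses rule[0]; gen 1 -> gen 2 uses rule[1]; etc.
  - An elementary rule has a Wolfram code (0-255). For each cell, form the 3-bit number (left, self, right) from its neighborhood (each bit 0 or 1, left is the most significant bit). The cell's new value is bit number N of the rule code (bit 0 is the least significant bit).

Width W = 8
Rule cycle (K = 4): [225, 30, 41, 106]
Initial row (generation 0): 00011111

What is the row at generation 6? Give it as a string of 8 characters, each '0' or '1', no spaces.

Answer: 11010110

Derivation:
Gen 0: 00011111
Gen 1 (rule 225): 11001111
Gen 2 (rule 30): 10111000
Gen 3 (rule 41): 01100011
Gen 4 (rule 106): 11100111
Gen 5 (rule 225): 01100011
Gen 6 (rule 30): 11010110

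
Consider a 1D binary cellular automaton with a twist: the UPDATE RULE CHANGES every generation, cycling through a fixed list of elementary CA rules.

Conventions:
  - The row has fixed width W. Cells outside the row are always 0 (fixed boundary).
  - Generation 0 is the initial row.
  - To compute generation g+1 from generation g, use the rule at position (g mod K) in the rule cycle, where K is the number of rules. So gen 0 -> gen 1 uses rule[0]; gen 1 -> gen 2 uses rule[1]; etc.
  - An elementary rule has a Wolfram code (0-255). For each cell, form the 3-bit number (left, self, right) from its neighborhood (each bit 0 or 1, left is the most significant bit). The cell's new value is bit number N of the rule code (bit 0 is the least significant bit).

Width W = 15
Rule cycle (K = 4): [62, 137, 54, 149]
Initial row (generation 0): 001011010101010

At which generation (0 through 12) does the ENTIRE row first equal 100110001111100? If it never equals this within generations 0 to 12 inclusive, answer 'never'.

Gen 0: 001011010101010
Gen 1 (rule 62): 011110111111111
Gen 2 (rule 137): 011100111111110
Gen 3 (rule 54): 100011000000001
Gen 4 (rule 149): 111000111111101
Gen 5 (rule 62): 100101100000011
Gen 6 (rule 137): 000001001111010
Gen 7 (rule 54): 000011110000111
Gen 8 (rule 149): 111001101110010
Gen 9 (rule 62): 100111011001111
Gen 10 (rule 137): 000110010001110
Gen 11 (rule 54): 001001111010001
Gen 12 (rule 149): 101100110011101

Answer: never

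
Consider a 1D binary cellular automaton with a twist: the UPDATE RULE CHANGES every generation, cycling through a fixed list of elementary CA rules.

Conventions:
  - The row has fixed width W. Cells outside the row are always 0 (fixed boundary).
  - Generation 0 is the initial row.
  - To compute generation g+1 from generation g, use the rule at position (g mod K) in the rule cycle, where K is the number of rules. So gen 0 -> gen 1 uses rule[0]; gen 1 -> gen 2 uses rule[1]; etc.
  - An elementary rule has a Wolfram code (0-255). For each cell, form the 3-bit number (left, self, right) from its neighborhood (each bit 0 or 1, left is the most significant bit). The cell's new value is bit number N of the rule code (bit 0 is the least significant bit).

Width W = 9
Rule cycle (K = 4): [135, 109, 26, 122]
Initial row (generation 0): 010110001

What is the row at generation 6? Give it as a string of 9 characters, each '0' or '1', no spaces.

Answer: 101011101

Derivation:
Gen 0: 010110001
Gen 1 (rule 135): 110000111
Gen 2 (rule 109): 110110101
Gen 3 (rule 26): 100100000
Gen 4 (rule 122): 011010000
Gen 5 (rule 135): 100010111
Gen 6 (rule 109): 101011101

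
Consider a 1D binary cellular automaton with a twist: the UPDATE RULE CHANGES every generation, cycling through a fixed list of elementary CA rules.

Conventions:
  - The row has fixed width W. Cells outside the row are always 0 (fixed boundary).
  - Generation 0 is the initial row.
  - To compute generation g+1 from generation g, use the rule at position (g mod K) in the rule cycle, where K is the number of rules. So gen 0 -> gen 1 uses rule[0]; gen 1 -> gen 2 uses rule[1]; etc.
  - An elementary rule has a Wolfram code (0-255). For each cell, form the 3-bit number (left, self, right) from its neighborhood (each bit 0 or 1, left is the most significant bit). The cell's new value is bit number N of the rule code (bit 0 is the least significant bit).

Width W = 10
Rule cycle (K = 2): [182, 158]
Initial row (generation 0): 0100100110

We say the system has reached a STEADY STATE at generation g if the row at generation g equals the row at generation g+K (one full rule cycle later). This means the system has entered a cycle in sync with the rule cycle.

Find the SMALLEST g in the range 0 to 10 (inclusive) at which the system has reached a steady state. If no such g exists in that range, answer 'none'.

Answer: none

Derivation:
Gen 0: 0100100110
Gen 1 (rule 182): 1111111001
Gen 2 (rule 158): 1111110111
Gen 3 (rule 182): 0111101010
Gen 4 (rule 158): 1111001011
Gen 5 (rule 182): 0110111100
Gen 6 (rule 158): 1100111010
Gen 7 (rule 182): 0011010111
Gen 8 (rule 158): 0110010110
Gen 9 (rule 182): 1001111001
Gen 10 (rule 158): 1111110111
Gen 11 (rule 182): 0111101010
Gen 12 (rule 158): 1111001011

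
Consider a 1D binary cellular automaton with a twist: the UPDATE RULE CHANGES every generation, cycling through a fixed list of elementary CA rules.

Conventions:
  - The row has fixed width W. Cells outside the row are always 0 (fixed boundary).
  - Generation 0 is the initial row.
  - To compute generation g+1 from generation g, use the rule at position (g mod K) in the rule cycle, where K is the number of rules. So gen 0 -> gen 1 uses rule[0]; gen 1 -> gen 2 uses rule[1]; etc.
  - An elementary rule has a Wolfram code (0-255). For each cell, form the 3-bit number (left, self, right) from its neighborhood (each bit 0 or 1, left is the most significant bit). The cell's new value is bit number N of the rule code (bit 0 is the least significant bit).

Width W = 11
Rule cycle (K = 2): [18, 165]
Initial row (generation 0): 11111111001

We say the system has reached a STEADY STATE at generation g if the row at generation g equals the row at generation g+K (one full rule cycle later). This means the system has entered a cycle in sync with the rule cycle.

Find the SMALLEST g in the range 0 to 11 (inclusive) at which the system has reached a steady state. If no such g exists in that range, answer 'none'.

Gen 0: 11111111001
Gen 1 (rule 18): 00000000110
Gen 2 (rule 165): 11111110000
Gen 3 (rule 18): 00000001000
Gen 4 (rule 165): 11111101011
Gen 5 (rule 18): 00000000000
Gen 6 (rule 165): 11111111111
Gen 7 (rule 18): 00000000000
Gen 8 (rule 165): 11111111111
Gen 9 (rule 18): 00000000000
Gen 10 (rule 165): 11111111111
Gen 11 (rule 18): 00000000000
Gen 12 (rule 165): 11111111111
Gen 13 (rule 18): 00000000000

Answer: 5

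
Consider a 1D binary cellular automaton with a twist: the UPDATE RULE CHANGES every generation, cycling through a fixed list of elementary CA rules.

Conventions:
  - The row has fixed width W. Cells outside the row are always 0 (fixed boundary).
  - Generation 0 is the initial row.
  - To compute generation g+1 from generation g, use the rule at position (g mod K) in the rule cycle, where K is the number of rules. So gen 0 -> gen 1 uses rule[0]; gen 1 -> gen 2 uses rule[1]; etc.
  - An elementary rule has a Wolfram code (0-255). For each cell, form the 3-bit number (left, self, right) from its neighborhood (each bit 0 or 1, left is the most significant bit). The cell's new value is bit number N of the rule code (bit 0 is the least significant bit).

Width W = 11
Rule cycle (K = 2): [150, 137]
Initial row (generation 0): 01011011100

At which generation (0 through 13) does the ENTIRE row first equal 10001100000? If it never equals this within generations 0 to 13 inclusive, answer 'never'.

Gen 0: 01011011100
Gen 1 (rule 150): 11000001010
Gen 2 (rule 137): 10011100000
Gen 3 (rule 150): 11101010000
Gen 4 (rule 137): 11000000111
Gen 5 (rule 150): 00100001010
Gen 6 (rule 137): 10001100000
Gen 7 (rule 150): 11010010000
Gen 8 (rule 137): 10000000111
Gen 9 (rule 150): 11000001010
Gen 10 (rule 137): 10011100000
Gen 11 (rule 150): 11101010000
Gen 12 (rule 137): 11000000111
Gen 13 (rule 150): 00100001010

Answer: 6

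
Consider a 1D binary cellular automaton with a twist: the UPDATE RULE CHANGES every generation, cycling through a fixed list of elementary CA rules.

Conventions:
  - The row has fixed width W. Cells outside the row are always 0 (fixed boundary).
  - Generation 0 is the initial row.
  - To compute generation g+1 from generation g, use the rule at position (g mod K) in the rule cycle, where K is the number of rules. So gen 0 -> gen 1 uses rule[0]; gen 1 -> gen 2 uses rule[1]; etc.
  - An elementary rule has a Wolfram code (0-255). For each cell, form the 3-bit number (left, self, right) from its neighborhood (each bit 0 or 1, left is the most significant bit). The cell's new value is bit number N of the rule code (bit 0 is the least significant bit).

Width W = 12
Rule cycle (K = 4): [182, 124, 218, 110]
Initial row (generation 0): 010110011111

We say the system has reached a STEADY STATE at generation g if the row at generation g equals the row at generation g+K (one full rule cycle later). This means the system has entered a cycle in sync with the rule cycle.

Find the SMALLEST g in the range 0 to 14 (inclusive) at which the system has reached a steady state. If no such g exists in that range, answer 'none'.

Answer: none

Derivation:
Gen 0: 010110011111
Gen 1 (rule 182): 111001101110
Gen 2 (rule 124): 101101111011
Gen 3 (rule 218): 001101111011
Gen 4 (rule 110): 011111001111
Gen 5 (rule 182): 101110110110
Gen 6 (rule 124): 111011111111
Gen 7 (rule 218): 111011111111
Gen 8 (rule 110): 101110000001
Gen 9 (rule 182): 110101000011
Gen 10 (rule 124): 111111100011
Gen 11 (rule 218): 111111110111
Gen 12 (rule 110): 100000011101
Gen 13 (rule 182): 110000101011
Gen 14 (rule 124): 111000111111
Gen 15 (rule 218): 111101111111
Gen 16 (rule 110): 100111000001
Gen 17 (rule 182): 111010100011
Gen 18 (rule 124): 101111110011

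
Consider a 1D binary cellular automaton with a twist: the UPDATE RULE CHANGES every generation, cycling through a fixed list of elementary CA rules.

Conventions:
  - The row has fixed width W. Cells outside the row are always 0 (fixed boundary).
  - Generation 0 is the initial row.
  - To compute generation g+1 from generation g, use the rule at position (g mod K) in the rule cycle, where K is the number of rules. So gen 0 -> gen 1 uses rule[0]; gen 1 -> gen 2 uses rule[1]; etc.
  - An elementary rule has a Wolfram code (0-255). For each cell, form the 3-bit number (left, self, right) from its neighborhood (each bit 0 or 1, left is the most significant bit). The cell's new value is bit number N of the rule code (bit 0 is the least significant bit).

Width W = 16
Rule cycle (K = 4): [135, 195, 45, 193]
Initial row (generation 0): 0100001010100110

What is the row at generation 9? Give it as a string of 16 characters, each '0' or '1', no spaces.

Answer: 1110110011010110

Derivation:
Gen 0: 0100001010100110
Gen 1 (rule 135): 1101111010101000
Gen 2 (rule 195): 0100111000000011
Gen 3 (rule 45): 0100100011111010
Gen 4 (rule 193): 0000001001111000
Gen 5 (rule 135): 1111111010110011
Gen 6 (rule 195): 0111111000010101
Gen 7 (rule 45): 0100000011011111
Gen 8 (rule 193): 0001111001001111
Gen 9 (rule 135): 1110110011010110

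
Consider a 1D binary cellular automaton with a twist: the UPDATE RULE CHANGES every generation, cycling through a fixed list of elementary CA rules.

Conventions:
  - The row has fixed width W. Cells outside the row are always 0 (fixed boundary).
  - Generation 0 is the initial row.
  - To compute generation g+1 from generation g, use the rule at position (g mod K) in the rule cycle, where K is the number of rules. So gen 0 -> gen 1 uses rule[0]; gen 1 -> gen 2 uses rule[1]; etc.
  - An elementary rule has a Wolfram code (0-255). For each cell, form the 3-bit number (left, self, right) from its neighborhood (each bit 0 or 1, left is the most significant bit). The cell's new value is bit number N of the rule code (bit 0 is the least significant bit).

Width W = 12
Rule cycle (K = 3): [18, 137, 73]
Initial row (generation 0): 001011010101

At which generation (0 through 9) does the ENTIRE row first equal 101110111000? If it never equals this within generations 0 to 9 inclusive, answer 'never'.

Answer: never

Derivation:
Gen 0: 001011010101
Gen 1 (rule 18): 010000000000
Gen 2 (rule 137): 000111111111
Gen 3 (rule 73): 110100000001
Gen 4 (rule 18): 000010000010
Gen 5 (rule 137): 111000111000
Gen 6 (rule 73): 101010101011
Gen 7 (rule 18): 000000000000
Gen 8 (rule 137): 111111111111
Gen 9 (rule 73): 100000000001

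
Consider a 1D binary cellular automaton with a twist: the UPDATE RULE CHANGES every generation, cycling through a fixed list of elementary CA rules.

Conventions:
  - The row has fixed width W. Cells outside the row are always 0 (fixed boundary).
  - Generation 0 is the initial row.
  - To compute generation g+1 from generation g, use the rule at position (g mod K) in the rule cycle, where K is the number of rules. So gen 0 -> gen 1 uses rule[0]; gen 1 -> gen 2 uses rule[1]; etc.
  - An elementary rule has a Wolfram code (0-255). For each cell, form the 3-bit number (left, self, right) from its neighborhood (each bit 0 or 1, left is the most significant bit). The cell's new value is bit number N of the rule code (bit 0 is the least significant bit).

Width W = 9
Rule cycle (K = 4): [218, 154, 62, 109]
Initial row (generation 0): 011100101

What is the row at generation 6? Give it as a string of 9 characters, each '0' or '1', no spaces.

Answer: 011010010

Derivation:
Gen 0: 011100101
Gen 1 (rule 218): 111111000
Gen 2 (rule 154): 111110100
Gen 3 (rule 62): 100001110
Gen 4 (rule 109): 101101010
Gen 5 (rule 218): 001100001
Gen 6 (rule 154): 011010010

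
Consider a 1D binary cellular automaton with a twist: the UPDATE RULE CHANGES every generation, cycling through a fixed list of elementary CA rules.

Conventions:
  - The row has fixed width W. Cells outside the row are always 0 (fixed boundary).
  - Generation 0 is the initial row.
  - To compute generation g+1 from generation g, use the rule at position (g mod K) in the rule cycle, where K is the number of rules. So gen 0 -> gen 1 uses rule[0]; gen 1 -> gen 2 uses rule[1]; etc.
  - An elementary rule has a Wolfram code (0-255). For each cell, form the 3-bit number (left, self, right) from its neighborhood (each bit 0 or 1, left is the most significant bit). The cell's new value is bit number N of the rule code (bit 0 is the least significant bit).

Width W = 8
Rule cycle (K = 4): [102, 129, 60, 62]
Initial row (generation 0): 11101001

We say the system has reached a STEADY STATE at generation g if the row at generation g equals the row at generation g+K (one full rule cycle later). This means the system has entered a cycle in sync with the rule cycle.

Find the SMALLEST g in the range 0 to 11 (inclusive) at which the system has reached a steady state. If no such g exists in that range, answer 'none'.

Answer: none

Derivation:
Gen 0: 11101001
Gen 1 (rule 102): 00111011
Gen 2 (rule 129): 10010000
Gen 3 (rule 60): 11011000
Gen 4 (rule 62): 10110100
Gen 5 (rule 102): 11011100
Gen 6 (rule 129): 00001001
Gen 7 (rule 60): 00001101
Gen 8 (rule 62): 00011011
Gen 9 (rule 102): 00101101
Gen 10 (rule 129): 10000000
Gen 11 (rule 60): 11000000
Gen 12 (rule 62): 10100000
Gen 13 (rule 102): 11100000
Gen 14 (rule 129): 01001111
Gen 15 (rule 60): 01101000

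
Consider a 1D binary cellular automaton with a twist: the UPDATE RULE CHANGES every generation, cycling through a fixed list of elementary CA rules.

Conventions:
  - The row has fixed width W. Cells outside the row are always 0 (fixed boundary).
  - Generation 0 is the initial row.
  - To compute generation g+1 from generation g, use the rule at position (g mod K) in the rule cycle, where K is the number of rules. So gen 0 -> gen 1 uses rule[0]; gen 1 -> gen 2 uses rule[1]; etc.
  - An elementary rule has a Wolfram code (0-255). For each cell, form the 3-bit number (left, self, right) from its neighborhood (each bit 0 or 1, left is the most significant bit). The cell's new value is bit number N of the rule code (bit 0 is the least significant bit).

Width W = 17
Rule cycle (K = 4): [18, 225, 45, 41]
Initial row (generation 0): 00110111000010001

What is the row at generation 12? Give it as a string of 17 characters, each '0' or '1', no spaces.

Answer: 10100010000000000

Derivation:
Gen 0: 00110111000010001
Gen 1 (rule 18): 01000000100101010
Gen 2 (rule 225): 00011110000010100
Gen 3 (rule 45): 11010000111011101
Gen 4 (rule 41): 10100110100110010
Gen 5 (rule 18): 00011000011001101
Gen 6 (rule 225): 11001011001000110
Gen 7 (rule 45): 10001110001010100
Gen 8 (rule 41): 00101000100101001
Gen 9 (rule 18): 01000101011000110
Gen 10 (rule 225): 00010010101010010
Gen 11 (rule 45): 11010011111110010
Gen 12 (rule 41): 10100010000000000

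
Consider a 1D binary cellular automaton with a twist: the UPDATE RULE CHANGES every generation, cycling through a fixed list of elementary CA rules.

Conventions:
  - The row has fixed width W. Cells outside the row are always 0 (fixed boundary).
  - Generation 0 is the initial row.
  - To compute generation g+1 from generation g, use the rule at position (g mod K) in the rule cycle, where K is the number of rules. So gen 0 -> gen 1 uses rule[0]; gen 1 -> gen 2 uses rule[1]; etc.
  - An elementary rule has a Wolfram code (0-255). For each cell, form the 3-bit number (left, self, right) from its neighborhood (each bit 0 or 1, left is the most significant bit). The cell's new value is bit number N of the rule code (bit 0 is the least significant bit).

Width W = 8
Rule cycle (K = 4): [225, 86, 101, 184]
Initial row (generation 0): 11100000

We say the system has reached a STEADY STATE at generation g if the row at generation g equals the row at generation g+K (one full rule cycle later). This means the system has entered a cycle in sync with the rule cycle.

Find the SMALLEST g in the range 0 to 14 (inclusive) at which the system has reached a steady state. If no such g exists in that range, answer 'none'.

Answer: none

Derivation:
Gen 0: 11100000
Gen 1 (rule 225): 01101111
Gen 2 (rule 86): 10100001
Gen 3 (rule 101): 11101101
Gen 4 (rule 184): 11011010
Gen 5 (rule 225): 01101100
Gen 6 (rule 86): 10100110
Gen 7 (rule 101): 11100010
Gen 8 (rule 184): 11010001
Gen 9 (rule 225): 01100100
Gen 10 (rule 86): 10111110
Gen 11 (rule 101): 11000010
Gen 12 (rule 184): 10100001
Gen 13 (rule 225): 01001100
Gen 14 (rule 86): 11110110
Gen 15 (rule 101): 00011010
Gen 16 (rule 184): 00010101
Gen 17 (rule 225): 11001010
Gen 18 (rule 86): 01111011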